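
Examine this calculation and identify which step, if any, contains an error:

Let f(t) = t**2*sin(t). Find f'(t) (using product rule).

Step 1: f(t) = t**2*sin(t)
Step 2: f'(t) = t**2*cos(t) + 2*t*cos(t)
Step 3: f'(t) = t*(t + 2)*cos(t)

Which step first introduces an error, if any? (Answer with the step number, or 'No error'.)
Step 2

Step 2 is incorrect due to a wrong trig function.
The step shows: t**2*cos(t) + 2*t*cos(t)
The correct value should be: t**2*cos(t) + 2*t*sin(t)

Explanation: sin(t) was incorrectly written as cos(t): the term 2*t*sin(t) was incorrectly written as 2*t*cos(t)
The later steps are derived from this incorrect expression, so the error originates in Step 2.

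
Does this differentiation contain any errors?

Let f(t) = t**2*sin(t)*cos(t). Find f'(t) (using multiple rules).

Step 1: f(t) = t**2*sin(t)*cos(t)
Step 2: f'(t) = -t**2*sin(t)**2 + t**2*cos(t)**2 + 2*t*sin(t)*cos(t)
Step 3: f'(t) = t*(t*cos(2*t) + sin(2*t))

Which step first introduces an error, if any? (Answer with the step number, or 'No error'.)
No error

All steps in this derivation are correct.
The final answer f'(t) = t*(t*cos(2*t) + sin(2*t)) is valid.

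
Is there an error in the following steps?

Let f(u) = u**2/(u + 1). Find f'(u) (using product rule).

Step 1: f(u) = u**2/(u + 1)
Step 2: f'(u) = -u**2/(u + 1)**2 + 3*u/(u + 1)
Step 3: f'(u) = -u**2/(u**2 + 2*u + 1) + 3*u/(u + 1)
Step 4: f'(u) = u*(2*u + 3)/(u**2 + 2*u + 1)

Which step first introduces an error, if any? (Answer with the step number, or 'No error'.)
Step 2

Step 2 is incorrect due to a wrong coefficient.
The step shows: -u**2/(u + 1)**2 + 3*u/(u + 1)
The correct value should be: -u**2/(u + 1)**2 + 2*u/(u + 1)

Explanation: The coefficient 2 was incorrectly written as 3: the term 2*u/(u + 1) was incorrectly written as 3*u/(u + 1)
The later steps are derived from this incorrect expression, so the error originates in Step 2.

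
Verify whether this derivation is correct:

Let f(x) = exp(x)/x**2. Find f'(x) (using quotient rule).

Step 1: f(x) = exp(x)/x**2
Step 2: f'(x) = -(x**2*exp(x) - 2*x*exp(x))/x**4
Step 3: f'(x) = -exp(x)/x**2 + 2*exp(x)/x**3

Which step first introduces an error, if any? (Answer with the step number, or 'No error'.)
Step 2

Step 2 is incorrect due to a sign flip.
The step shows: -(x**2*exp(x) - 2*x*exp(x))/x**4
The correct value should be: (x**2*exp(x) - 2*x*exp(x))/x**4

Explanation: The sign of the whole expression was flipped: the term (x**2*exp(x) - 2*x*exp(x))/x**4 was incorrectly written as -(x**2*exp(x) - 2*x*exp(x))/x**4
The later steps are derived from this incorrect expression, so the error originates in Step 2.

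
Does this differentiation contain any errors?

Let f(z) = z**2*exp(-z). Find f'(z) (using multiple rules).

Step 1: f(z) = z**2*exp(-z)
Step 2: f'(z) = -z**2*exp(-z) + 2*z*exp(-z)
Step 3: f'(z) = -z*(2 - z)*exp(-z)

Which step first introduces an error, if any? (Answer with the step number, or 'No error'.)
Step 3

Step 3 is incorrect due to a sign flip.
The step shows: -z*(2 - z)*exp(-z)
The correct value should be: z*(2 - z)*exp(-z)

Explanation: The sign of the whole expression was flipped: the term z*(2 - z)*exp(-z) was incorrectly written as -z*(2 - z)*exp(-z)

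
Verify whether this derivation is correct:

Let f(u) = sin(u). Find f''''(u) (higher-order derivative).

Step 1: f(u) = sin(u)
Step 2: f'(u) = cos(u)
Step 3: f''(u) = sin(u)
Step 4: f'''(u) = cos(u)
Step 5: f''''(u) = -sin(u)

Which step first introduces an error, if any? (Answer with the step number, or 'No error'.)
Step 3

Step 3 is incorrect due to a sign flip.
The step shows: sin(u)
The correct value should be: -sin(u)

Explanation: The sign of the whole expression was flipped: the term -sin(u) was incorrectly written as sin(u)
The later steps are derived from this incorrect expression, so the error originates in Step 3.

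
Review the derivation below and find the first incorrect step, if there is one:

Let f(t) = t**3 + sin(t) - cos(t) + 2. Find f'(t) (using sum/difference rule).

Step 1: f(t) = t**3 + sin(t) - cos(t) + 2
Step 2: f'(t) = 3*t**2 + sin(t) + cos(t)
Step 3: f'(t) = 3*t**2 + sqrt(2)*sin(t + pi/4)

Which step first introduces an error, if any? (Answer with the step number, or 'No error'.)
No error

All steps in this derivation are correct.
The final answer f'(t) = 3*t**2 + sqrt(2)*sin(t + pi/4) is valid.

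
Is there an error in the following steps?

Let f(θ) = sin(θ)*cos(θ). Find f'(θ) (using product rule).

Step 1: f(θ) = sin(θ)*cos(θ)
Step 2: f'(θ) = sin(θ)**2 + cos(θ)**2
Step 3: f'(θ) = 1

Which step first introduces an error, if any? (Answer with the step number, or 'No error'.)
Step 2

Step 2 is incorrect due to a sign flip.
The step shows: sin(θ)**2 + cos(θ)**2
The correct value should be: -sin(θ)**2 + cos(θ)**2

Explanation: The sign of one term was flipped: the term -sin(θ)**2 was incorrectly written as sin(θ)**2
The later steps are derived from this incorrect expression, so the error originates in Step 2.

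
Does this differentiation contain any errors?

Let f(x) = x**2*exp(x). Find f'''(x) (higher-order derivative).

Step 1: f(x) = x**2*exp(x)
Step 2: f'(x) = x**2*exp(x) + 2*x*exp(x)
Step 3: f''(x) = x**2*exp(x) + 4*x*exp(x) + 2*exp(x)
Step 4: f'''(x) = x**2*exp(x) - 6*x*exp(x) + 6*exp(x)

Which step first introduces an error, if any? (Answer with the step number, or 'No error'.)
Step 4

Step 4 is incorrect due to a sign flip.
The step shows: x**2*exp(x) - 6*x*exp(x) + 6*exp(x)
The correct value should be: x**2*exp(x) + 6*x*exp(x) + 6*exp(x)

Explanation: The sign of one term was flipped: the term 6*x*exp(x) was incorrectly written as -6*x*exp(x)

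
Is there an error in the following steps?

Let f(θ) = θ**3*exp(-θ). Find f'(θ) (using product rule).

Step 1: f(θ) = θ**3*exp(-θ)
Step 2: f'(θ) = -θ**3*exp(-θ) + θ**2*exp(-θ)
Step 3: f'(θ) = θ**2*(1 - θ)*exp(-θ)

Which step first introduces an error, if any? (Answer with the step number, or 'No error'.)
Step 2

Step 2 is incorrect due to a wrong coefficient.
The step shows: -θ**3*exp(-θ) + θ**2*exp(-θ)
The correct value should be: -θ**3*exp(-θ) + 3*θ**2*exp(-θ)

Explanation: The coefficient 3 was incorrectly written as 1: the term 3*θ**2*exp(-θ) was incorrectly written as θ**2*exp(-θ)
The later steps are derived from this incorrect expression, so the error originates in Step 2.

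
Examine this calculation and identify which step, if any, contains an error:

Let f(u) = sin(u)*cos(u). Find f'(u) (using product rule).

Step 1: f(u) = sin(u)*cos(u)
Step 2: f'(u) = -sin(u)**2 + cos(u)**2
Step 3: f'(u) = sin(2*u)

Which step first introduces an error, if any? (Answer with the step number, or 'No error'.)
Step 3

Step 3 is incorrect due to a wrong trig function.
The step shows: sin(2*u)
The correct value should be: cos(2*u)

Explanation: cos(2*u) was incorrectly written as sin(2*u): the term cos(2*u) was incorrectly written as sin(2*u)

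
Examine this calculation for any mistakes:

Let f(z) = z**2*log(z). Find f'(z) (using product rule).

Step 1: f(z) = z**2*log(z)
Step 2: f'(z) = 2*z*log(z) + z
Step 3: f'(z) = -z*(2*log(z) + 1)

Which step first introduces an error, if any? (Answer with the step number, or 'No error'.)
Step 3

Step 3 is incorrect due to a sign flip.
The step shows: -z*(2*log(z) + 1)
The correct value should be: z*(2*log(z) + 1)

Explanation: The sign of the whole expression was flipped: the term z*(2*log(z) + 1) was incorrectly written as -z*(2*log(z) + 1)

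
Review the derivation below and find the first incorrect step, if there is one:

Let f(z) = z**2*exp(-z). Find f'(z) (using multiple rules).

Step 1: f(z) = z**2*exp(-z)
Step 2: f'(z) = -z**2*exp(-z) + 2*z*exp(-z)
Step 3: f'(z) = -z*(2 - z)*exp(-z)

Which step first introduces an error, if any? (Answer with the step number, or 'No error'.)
Step 3

Step 3 is incorrect due to a sign flip.
The step shows: -z*(2 - z)*exp(-z)
The correct value should be: z*(2 - z)*exp(-z)

Explanation: The sign of the whole expression was flipped: the term z*(2 - z)*exp(-z) was incorrectly written as -z*(2 - z)*exp(-z)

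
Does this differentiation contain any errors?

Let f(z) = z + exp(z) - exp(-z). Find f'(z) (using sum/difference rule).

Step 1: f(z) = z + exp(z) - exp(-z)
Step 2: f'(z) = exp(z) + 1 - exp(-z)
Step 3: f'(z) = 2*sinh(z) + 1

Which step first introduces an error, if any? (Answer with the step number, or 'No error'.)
Step 2

Step 2 is incorrect due to a sign flip.
The step shows: exp(z) + 1 - exp(-z)
The correct value should be: exp(z) + 1 + exp(-z)

Explanation: The sign of one term was flipped: the term exp(-z) was incorrectly written as -exp(-z)
The later steps are derived from this incorrect expression, so the error originates in Step 2.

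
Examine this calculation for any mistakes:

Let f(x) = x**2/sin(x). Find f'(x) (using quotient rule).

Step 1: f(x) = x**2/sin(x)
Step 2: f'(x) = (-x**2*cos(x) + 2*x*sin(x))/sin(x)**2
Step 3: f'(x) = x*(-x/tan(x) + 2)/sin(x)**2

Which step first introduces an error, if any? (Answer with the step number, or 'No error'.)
Step 3

Step 3 is incorrect due to a wrong exponent.
The step shows: x*(-x/tan(x) + 2)/sin(x)**2
The correct value should be: x*(-x/tan(x) + 2)/sin(x)

Explanation: The exponent -1 on sin(x) was incorrectly written as -2: the term x*(-x/tan(x) + 2)/sin(x) was incorrectly written as x*(-x/tan(x) + 2)/sin(x)**2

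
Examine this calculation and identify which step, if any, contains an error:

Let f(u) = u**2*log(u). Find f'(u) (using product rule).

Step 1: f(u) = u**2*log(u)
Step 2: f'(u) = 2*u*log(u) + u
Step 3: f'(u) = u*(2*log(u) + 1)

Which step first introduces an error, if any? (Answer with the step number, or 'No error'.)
No error

All steps in this derivation are correct.
The final answer f'(u) = u*(2*log(u) + 1) is valid.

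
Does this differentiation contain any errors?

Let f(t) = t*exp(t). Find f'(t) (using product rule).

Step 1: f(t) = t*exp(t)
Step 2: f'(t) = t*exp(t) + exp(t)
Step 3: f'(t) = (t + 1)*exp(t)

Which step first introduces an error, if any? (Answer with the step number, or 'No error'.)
No error

All steps in this derivation are correct.
The final answer f'(t) = (t + 1)*exp(t) is valid.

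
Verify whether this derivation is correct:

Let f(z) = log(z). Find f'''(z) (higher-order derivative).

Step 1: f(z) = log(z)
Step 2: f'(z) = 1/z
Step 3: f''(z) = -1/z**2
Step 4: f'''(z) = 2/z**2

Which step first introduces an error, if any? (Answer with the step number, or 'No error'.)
Step 4

Step 4 is incorrect due to a wrong exponent.
The step shows: 2/z**2
The correct value should be: 2/z**3

Explanation: The exponent -3 on z was incorrectly written as -2: the term 2/z**3 was incorrectly written as 2/z**2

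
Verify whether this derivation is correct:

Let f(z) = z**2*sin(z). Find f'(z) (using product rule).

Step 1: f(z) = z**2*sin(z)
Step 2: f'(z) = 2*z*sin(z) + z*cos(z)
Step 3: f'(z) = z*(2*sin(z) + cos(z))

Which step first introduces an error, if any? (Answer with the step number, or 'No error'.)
Step 2

Step 2 is incorrect due to a wrong exponent.
The step shows: 2*z*sin(z) + z*cos(z)
The correct value should be: z**2*cos(z) + 2*z*sin(z)

Explanation: The exponent 2 on z was incorrectly written as 1: the term z**2*cos(z) was incorrectly written as z*cos(z)
The later steps are derived from this incorrect expression, so the error originates in Step 2.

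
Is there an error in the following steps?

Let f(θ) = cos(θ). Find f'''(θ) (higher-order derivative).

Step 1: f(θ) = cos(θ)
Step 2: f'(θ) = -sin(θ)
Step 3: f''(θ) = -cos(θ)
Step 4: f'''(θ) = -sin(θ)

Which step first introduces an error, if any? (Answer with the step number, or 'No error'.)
Step 4

Step 4 is incorrect due to a sign flip.
The step shows: -sin(θ)
The correct value should be: sin(θ)

Explanation: The sign of the whole expression was flipped: the term sin(θ) was incorrectly written as -sin(θ)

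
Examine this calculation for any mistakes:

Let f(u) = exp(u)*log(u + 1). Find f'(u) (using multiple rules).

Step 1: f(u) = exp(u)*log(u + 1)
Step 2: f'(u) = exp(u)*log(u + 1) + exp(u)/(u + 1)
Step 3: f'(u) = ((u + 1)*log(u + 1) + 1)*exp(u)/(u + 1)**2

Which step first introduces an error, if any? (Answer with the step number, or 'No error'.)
Step 3

Step 3 is incorrect due to a wrong exponent.
The step shows: ((u + 1)*log(u + 1) + 1)*exp(u)/(u + 1)**2
The correct value should be: ((u + 1)*log(u + 1) + 1)*exp(u)/(u + 1)

Explanation: The exponent -1 on u + 1 was incorrectly written as -2: the term ((u + 1)*log(u + 1) + 1)*exp(u)/(u + 1) was incorrectly written as ((u + 1)*log(u + 1) + 1)*exp(u)/(u + 1)**2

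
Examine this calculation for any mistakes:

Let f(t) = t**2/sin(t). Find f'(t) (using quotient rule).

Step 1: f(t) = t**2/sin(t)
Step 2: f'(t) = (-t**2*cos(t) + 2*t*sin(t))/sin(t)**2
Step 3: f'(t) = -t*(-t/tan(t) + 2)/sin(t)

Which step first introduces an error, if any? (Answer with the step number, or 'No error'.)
Step 3

Step 3 is incorrect due to a sign flip.
The step shows: -t*(-t/tan(t) + 2)/sin(t)
The correct value should be: t*(-t/tan(t) + 2)/sin(t)

Explanation: The sign of the whole expression was flipped: the term t*(-t/tan(t) + 2)/sin(t) was incorrectly written as -t*(-t/tan(t) + 2)/sin(t)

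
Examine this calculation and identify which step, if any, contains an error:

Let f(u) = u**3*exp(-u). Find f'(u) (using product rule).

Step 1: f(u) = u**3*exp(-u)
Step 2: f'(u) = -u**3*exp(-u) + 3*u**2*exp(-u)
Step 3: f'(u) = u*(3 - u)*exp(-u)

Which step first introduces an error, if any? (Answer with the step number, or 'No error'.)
Step 3

Step 3 is incorrect due to a wrong exponent.
The step shows: u*(3 - u)*exp(-u)
The correct value should be: u**2*(3 - u)*exp(-u)

Explanation: The exponent 2 on u was incorrectly written as 1: the term u**2*(3 - u)*exp(-u) was incorrectly written as u*(3 - u)*exp(-u)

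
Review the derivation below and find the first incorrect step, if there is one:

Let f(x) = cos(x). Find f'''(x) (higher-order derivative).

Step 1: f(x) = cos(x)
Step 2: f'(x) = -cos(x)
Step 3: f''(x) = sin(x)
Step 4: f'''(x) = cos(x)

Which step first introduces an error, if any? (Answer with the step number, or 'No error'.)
Step 2

Step 2 is incorrect due to a wrong trig function.
The step shows: -cos(x)
The correct value should be: -sin(x)

Explanation: sin(x) was incorrectly written as cos(x): the term -sin(x) was incorrectly written as -cos(x)
The later steps are derived from this incorrect expression, so the error originates in Step 2.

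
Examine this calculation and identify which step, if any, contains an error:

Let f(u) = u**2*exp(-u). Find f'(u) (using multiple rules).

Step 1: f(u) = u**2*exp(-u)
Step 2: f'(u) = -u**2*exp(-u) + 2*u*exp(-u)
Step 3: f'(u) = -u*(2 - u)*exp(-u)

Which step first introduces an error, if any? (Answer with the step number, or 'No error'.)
Step 3

Step 3 is incorrect due to a sign flip.
The step shows: -u*(2 - u)*exp(-u)
The correct value should be: u*(2 - u)*exp(-u)

Explanation: The sign of the whole expression was flipped: the term u*(2 - u)*exp(-u) was incorrectly written as -u*(2 - u)*exp(-u)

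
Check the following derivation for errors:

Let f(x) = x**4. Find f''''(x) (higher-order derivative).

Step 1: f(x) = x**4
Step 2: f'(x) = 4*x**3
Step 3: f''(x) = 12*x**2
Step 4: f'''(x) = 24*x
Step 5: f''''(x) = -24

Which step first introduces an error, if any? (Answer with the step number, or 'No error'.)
Step 5

Step 5 is incorrect due to a sign flip.
The step shows: -24
The correct value should be: 24

Explanation: The sign of the whole expression was flipped: the term 24 was incorrectly written as -24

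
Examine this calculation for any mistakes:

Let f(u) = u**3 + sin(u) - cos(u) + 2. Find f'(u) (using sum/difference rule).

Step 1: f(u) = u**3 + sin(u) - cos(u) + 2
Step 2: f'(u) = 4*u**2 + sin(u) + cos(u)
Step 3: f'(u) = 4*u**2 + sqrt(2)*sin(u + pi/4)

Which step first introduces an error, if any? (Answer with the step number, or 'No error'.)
Step 2

Step 2 is incorrect due to a wrong coefficient.
The step shows: 4*u**2 + sin(u) + cos(u)
The correct value should be: 3*u**2 + sin(u) + cos(u)

Explanation: The coefficient 3 was incorrectly written as 4: the term 3*u**2 was incorrectly written as 4*u**2
The later steps are derived from this incorrect expression, so the error originates in Step 2.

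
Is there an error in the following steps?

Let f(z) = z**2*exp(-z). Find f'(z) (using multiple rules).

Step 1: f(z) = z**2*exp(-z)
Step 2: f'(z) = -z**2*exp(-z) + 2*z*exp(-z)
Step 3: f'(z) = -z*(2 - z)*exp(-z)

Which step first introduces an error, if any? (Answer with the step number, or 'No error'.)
Step 3

Step 3 is incorrect due to a sign flip.
The step shows: -z*(2 - z)*exp(-z)
The correct value should be: z*(2 - z)*exp(-z)

Explanation: The sign of the whole expression was flipped: the term z*(2 - z)*exp(-z) was incorrectly written as -z*(2 - z)*exp(-z)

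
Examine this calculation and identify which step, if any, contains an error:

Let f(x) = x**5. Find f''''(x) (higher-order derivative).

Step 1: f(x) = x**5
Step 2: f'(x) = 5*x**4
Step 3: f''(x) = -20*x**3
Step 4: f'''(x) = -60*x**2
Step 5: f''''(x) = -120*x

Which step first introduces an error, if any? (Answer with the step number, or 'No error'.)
Step 3

Step 3 is incorrect due to a sign flip.
The step shows: -20*x**3
The correct value should be: 20*x**3

Explanation: The sign of the whole expression was flipped: the term 20*x**3 was incorrectly written as -20*x**3
The later steps are derived from this incorrect expression, so the error originates in Step 3.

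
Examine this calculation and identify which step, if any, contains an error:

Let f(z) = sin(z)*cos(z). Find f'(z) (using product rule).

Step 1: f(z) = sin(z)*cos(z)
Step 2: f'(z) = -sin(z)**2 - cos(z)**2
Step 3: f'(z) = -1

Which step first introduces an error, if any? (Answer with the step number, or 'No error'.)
Step 2

Step 2 is incorrect due to a sign flip.
The step shows: -sin(z)**2 - cos(z)**2
The correct value should be: -sin(z)**2 + cos(z)**2

Explanation: The sign of one term was flipped: the term cos(z)**2 was incorrectly written as -cos(z)**2
The later steps are derived from this incorrect expression, so the error originates in Step 2.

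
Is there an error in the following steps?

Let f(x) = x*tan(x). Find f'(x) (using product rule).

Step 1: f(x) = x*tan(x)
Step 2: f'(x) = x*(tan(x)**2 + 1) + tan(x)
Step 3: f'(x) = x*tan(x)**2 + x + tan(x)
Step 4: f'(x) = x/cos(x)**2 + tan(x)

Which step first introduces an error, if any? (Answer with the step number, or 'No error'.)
No error

All steps in this derivation are correct.
The final answer f'(x) = x/cos(x)**2 + tan(x) is valid.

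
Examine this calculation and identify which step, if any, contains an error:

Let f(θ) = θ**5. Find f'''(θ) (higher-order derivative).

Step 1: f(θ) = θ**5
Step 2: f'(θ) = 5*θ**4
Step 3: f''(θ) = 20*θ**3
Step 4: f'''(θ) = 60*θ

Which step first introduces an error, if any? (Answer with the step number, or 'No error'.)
Step 4

Step 4 is incorrect due to a wrong exponent.
The step shows: 60*θ
The correct value should be: 60*θ**2

Explanation: The exponent 2 on θ was incorrectly written as 1: the term 60*θ**2 was incorrectly written as 60*θ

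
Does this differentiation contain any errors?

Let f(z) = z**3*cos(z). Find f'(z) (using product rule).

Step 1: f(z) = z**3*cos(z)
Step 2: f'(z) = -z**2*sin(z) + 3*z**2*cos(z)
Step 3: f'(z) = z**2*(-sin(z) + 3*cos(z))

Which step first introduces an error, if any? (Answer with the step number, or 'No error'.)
Step 2

Step 2 is incorrect due to a wrong exponent.
The step shows: -z**2*sin(z) + 3*z**2*cos(z)
The correct value should be: -z**3*sin(z) + 3*z**2*cos(z)

Explanation: The exponent 3 on z was incorrectly written as 2: the term -z**3*sin(z) was incorrectly written as -z**2*sin(z)
The later steps are derived from this incorrect expression, so the error originates in Step 2.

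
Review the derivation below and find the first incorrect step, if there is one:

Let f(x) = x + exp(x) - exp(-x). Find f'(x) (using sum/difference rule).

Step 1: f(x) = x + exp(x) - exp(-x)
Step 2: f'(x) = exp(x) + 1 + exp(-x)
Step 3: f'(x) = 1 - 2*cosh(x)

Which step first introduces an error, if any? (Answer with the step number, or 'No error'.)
Step 3

Step 3 is incorrect due to a sign flip.
The step shows: 1 - 2*cosh(x)
The correct value should be: 2*cosh(x) + 1

Explanation: The sign of one term was flipped: the term 2*cosh(x) was incorrectly written as -2*cosh(x)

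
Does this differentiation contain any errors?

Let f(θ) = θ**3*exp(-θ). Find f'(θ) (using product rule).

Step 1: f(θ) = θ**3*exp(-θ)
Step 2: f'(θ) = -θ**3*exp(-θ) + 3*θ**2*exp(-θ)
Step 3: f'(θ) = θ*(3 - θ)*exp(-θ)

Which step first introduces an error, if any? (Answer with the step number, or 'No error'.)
Step 3

Step 3 is incorrect due to a wrong exponent.
The step shows: θ*(3 - θ)*exp(-θ)
The correct value should be: θ**2*(3 - θ)*exp(-θ)

Explanation: The exponent 2 on θ was incorrectly written as 1: the term θ**2*(3 - θ)*exp(-θ) was incorrectly written as θ*(3 - θ)*exp(-θ)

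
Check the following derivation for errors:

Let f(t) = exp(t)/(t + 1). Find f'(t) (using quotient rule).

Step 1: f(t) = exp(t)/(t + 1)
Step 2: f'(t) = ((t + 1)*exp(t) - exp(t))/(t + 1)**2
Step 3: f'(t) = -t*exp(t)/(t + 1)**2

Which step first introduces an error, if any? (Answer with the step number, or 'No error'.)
Step 3

Step 3 is incorrect due to a sign flip.
The step shows: -t*exp(t)/(t + 1)**2
The correct value should be: t*exp(t)/(t + 1)**2

Explanation: The sign of the whole expression was flipped: the term t*exp(t)/(t + 1)**2 was incorrectly written as -t*exp(t)/(t + 1)**2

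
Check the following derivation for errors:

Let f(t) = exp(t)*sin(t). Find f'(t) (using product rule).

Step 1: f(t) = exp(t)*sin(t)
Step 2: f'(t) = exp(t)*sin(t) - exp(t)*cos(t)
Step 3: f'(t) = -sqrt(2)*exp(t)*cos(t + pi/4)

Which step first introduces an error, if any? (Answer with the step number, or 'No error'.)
Step 2

Step 2 is incorrect due to a sign flip.
The step shows: exp(t)*sin(t) - exp(t)*cos(t)
The correct value should be: exp(t)*sin(t) + exp(t)*cos(t)

Explanation: The sign of one term was flipped: the term exp(t)*cos(t) was incorrectly written as -exp(t)*cos(t)
The later steps are derived from this incorrect expression, so the error originates in Step 2.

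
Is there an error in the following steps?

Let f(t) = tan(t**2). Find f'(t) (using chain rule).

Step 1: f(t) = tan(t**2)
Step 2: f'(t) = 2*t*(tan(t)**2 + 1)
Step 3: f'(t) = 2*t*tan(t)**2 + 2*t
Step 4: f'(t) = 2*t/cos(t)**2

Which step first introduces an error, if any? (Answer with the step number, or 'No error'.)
Step 2

Step 2 is incorrect due to a wrong exponent.
The step shows: 2*t*(tan(t)**2 + 1)
The correct value should be: 2*t*(tan(t**2)**2 + 1)

Explanation: The exponent 2 on t was incorrectly written as 1: the term 2*t*(tan(t**2)**2 + 1) was incorrectly written as 2*t*(tan(t)**2 + 1)
The later steps are derived from this incorrect expression, so the error originates in Step 2.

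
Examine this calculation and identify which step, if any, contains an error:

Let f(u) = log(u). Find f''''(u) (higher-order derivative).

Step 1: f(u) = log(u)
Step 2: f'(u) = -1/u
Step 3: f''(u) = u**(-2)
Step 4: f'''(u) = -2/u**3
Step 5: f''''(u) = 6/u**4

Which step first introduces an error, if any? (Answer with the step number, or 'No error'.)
Step 2

Step 2 is incorrect due to a sign flip.
The step shows: -1/u
The correct value should be: 1/u

Explanation: The sign of the whole expression was flipped: the term 1/u was incorrectly written as -1/u
The later steps are derived from this incorrect expression, so the error originates in Step 2.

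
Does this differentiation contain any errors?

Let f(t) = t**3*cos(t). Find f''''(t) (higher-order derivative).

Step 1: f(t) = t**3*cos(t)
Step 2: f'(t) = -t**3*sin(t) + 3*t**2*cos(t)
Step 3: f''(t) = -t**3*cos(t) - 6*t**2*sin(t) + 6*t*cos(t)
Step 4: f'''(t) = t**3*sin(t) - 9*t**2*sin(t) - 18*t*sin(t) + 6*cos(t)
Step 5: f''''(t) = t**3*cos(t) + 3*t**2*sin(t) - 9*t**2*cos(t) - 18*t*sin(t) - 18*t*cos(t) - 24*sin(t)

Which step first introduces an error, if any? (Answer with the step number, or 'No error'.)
Step 4

Step 4 is incorrect due to a wrong trig function.
The step shows: t**3*sin(t) - 9*t**2*sin(t) - 18*t*sin(t) + 6*cos(t)
The correct value should be: t**3*sin(t) - 9*t**2*cos(t) - 18*t*sin(t) + 6*cos(t)

Explanation: cos(t) was incorrectly written as sin(t): the term -9*t**2*cos(t) was incorrectly written as -9*t**2*sin(t)
The later steps are derived from this incorrect expression, so the error originates in Step 4.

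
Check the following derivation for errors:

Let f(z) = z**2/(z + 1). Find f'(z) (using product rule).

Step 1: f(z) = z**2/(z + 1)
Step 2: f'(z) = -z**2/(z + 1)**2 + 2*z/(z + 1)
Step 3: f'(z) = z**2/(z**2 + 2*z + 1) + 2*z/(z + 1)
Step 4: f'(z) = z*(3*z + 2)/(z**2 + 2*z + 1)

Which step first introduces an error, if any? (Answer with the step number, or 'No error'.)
Step 3

Step 3 is incorrect due to a sign flip.
The step shows: z**2/(z**2 + 2*z + 1) + 2*z/(z + 1)
The correct value should be: -z**2/(z**2 + 2*z + 1) + 2*z/(z + 1)

Explanation: The sign of one term was flipped: the term -z**2/(z**2 + 2*z + 1) was incorrectly written as z**2/(z**2 + 2*z + 1)
The later steps are derived from this incorrect expression, so the error originates in Step 3.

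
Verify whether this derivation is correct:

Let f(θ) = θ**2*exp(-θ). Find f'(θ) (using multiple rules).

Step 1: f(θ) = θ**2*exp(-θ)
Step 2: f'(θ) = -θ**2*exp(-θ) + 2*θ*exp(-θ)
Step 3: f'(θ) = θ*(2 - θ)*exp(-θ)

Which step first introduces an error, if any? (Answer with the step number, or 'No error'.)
No error

All steps in this derivation are correct.
The final answer f'(θ) = θ*(2 - θ)*exp(-θ) is valid.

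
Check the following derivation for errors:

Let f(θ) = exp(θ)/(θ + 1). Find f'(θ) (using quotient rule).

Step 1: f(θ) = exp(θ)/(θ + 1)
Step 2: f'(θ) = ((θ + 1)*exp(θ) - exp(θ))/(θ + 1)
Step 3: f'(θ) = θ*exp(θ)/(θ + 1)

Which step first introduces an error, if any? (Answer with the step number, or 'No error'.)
Step 2

Step 2 is incorrect due to a wrong exponent.
The step shows: ((θ + 1)*exp(θ) - exp(θ))/(θ + 1)
The correct value should be: ((θ + 1)*exp(θ) - exp(θ))/(θ + 1)**2

Explanation: The exponent -2 on θ + 1 was incorrectly written as -1: the term ((θ + 1)*exp(θ) - exp(θ))/(θ + 1)**2 was incorrectly written as ((θ + 1)*exp(θ) - exp(θ))/(θ + 1)
The later steps are derived from this incorrect expression, so the error originates in Step 2.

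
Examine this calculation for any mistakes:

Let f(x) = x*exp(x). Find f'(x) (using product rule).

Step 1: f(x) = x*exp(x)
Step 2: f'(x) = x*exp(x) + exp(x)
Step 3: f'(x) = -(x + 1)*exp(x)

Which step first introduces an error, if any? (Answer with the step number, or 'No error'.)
Step 3

Step 3 is incorrect due to a sign flip.
The step shows: -(x + 1)*exp(x)
The correct value should be: (x + 1)*exp(x)

Explanation: The sign of the whole expression was flipped: the term (x + 1)*exp(x) was incorrectly written as -(x + 1)*exp(x)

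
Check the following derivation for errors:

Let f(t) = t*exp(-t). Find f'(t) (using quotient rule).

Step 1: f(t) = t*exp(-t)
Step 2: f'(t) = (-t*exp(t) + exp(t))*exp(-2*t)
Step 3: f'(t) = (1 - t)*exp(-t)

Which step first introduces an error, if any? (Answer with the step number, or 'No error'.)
No error

All steps in this derivation are correct.
The final answer f'(t) = (1 - t)*exp(-t) is valid.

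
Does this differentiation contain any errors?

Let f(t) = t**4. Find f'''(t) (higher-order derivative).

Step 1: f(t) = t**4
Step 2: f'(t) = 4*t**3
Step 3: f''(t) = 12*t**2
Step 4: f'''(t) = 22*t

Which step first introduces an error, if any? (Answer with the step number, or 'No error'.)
Step 4

Step 4 is incorrect due to a wrong coefficient.
The step shows: 22*t
The correct value should be: 24*t

Explanation: The coefficient 24 was incorrectly written as 22: the term 24*t was incorrectly written as 22*t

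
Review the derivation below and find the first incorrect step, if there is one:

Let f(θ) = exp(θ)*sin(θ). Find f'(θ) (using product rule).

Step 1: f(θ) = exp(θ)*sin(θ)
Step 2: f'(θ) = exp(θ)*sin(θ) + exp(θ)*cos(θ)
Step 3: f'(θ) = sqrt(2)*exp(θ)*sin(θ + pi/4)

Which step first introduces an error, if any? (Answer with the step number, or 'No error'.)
No error

All steps in this derivation are correct.
The final answer f'(θ) = sqrt(2)*exp(θ)*sin(θ + pi/4) is valid.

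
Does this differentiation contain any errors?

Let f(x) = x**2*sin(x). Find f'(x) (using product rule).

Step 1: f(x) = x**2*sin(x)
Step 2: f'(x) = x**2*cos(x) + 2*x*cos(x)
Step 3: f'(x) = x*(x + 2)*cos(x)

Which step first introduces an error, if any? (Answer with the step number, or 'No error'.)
Step 2

Step 2 is incorrect due to a wrong trig function.
The step shows: x**2*cos(x) + 2*x*cos(x)
The correct value should be: x**2*cos(x) + 2*x*sin(x)

Explanation: sin(x) was incorrectly written as cos(x): the term 2*x*sin(x) was incorrectly written as 2*x*cos(x)
The later steps are derived from this incorrect expression, so the error originates in Step 2.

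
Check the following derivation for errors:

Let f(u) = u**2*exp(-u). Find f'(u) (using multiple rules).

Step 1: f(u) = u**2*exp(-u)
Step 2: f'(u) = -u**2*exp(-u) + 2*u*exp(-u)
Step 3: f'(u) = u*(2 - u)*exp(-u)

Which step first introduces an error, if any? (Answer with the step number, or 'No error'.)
No error

All steps in this derivation are correct.
The final answer f'(u) = u*(2 - u)*exp(-u) is valid.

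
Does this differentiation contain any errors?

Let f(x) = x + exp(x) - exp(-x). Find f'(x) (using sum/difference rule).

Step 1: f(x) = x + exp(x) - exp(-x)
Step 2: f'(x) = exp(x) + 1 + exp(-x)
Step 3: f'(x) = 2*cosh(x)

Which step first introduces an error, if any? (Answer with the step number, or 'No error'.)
Step 3

Step 3 is incorrect due to a dropped term.
The step shows: 2*cosh(x)
The correct value should be: 2*cosh(x) + 1

Explanation: A term was dropped: the term 1 was incorrectly omitted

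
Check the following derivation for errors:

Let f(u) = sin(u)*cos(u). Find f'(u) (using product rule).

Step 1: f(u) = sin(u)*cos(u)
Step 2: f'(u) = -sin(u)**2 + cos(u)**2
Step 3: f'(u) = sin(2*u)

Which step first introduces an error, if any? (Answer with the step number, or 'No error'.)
Step 3

Step 3 is incorrect due to a wrong trig function.
The step shows: sin(2*u)
The correct value should be: cos(2*u)

Explanation: cos(2*u) was incorrectly written as sin(2*u): the term cos(2*u) was incorrectly written as sin(2*u)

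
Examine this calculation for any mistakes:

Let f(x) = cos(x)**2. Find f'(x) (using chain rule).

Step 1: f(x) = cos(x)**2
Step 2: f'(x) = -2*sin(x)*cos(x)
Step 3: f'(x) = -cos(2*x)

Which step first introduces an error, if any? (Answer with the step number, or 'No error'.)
Step 3

Step 3 is incorrect due to a wrong trig function.
The step shows: -cos(2*x)
The correct value should be: -sin(2*x)

Explanation: sin(2*x) was incorrectly written as cos(2*x): the term -sin(2*x) was incorrectly written as -cos(2*x)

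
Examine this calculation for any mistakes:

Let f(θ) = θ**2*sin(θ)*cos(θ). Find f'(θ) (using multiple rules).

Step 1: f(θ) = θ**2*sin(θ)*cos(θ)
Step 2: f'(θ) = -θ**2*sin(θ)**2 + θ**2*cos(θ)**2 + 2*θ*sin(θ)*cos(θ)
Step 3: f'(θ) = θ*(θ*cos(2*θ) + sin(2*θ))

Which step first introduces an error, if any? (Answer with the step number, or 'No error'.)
No error

All steps in this derivation are correct.
The final answer f'(θ) = θ*(θ*cos(2*θ) + sin(2*θ)) is valid.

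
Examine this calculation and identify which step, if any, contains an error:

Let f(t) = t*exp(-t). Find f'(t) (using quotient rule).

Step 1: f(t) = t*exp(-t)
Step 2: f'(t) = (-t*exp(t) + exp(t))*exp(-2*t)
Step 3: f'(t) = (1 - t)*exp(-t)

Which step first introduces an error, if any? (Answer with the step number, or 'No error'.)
No error

All steps in this derivation are correct.
The final answer f'(t) = (1 - t)*exp(-t) is valid.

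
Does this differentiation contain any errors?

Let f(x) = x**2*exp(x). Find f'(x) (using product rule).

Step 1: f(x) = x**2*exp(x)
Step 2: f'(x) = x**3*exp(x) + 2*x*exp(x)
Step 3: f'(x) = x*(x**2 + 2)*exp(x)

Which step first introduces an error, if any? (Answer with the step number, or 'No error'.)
Step 2

Step 2 is incorrect due to a wrong exponent.
The step shows: x**3*exp(x) + 2*x*exp(x)
The correct value should be: x**2*exp(x) + 2*x*exp(x)

Explanation: The exponent 2 on x was incorrectly written as 3: the term x**2*exp(x) was incorrectly written as x**3*exp(x)
The later steps are derived from this incorrect expression, so the error originates in Step 2.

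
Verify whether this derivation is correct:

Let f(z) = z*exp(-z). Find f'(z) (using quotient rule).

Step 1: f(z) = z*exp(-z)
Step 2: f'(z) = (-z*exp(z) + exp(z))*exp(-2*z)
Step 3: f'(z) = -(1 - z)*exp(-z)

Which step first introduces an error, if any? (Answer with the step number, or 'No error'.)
Step 3

Step 3 is incorrect due to a sign flip.
The step shows: -(1 - z)*exp(-z)
The correct value should be: (1 - z)*exp(-z)

Explanation: The sign of the whole expression was flipped: the term (1 - z)*exp(-z) was incorrectly written as -(1 - z)*exp(-z)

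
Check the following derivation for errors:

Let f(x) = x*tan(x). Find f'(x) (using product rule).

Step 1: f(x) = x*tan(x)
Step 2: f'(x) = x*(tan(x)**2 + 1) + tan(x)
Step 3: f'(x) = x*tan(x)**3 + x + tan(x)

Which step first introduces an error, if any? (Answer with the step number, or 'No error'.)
Step 3

Step 3 is incorrect due to a wrong exponent.
The step shows: x*tan(x)**3 + x + tan(x)
The correct value should be: x*tan(x)**2 + x + tan(x)

Explanation: The exponent 2 on tan(x) was incorrectly written as 3: the term x*tan(x)**2 was incorrectly written as x*tan(x)**3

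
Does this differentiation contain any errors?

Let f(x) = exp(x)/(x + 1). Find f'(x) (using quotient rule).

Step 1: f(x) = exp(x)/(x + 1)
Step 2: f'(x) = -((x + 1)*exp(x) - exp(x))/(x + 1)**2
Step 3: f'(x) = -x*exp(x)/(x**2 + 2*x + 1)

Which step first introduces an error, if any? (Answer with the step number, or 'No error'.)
Step 2

Step 2 is incorrect due to a sign flip.
The step shows: -((x + 1)*exp(x) - exp(x))/(x + 1)**2
The correct value should be: ((x + 1)*exp(x) - exp(x))/(x + 1)**2

Explanation: The sign of the whole expression was flipped: the term ((x + 1)*exp(x) - exp(x))/(x + 1)**2 was incorrectly written as -((x + 1)*exp(x) - exp(x))/(x + 1)**2
The later steps are derived from this incorrect expression, so the error originates in Step 2.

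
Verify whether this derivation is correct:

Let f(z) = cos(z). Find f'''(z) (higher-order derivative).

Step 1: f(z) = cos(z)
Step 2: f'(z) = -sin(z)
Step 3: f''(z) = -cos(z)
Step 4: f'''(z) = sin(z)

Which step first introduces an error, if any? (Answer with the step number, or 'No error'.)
No error

All steps in this derivation are correct.
The final answer f'''(z) = sin(z) is valid.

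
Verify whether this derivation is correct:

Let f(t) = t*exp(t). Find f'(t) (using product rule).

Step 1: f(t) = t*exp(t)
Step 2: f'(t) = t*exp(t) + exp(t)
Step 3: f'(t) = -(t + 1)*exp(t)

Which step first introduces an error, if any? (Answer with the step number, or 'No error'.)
Step 3

Step 3 is incorrect due to a sign flip.
The step shows: -(t + 1)*exp(t)
The correct value should be: (t + 1)*exp(t)

Explanation: The sign of the whole expression was flipped: the term (t + 1)*exp(t) was incorrectly written as -(t + 1)*exp(t)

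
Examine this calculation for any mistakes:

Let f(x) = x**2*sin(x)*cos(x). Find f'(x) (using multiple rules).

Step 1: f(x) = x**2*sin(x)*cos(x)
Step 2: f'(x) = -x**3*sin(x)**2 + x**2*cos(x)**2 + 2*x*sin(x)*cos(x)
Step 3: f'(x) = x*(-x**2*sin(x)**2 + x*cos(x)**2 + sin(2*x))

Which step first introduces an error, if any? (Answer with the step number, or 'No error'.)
Step 2

Step 2 is incorrect due to a wrong exponent.
The step shows: -x**3*sin(x)**2 + x**2*cos(x)**2 + 2*x*sin(x)*cos(x)
The correct value should be: -x**2*sin(x)**2 + x**2*cos(x)**2 + 2*x*sin(x)*cos(x)

Explanation: The exponent 2 on x was incorrectly written as 3: the term -x**2*sin(x)**2 was incorrectly written as -x**3*sin(x)**2
The later steps are derived from this incorrect expression, so the error originates in Step 2.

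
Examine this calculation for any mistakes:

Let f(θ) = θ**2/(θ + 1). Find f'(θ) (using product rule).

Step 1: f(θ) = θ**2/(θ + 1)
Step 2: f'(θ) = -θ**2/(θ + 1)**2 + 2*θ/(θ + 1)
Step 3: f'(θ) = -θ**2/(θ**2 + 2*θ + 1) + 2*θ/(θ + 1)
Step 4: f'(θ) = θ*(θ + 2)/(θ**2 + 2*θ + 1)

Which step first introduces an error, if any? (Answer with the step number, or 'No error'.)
No error

All steps in this derivation are correct.
The final answer f'(θ) = θ*(θ + 2)/(θ**2 + 2*θ + 1) is valid.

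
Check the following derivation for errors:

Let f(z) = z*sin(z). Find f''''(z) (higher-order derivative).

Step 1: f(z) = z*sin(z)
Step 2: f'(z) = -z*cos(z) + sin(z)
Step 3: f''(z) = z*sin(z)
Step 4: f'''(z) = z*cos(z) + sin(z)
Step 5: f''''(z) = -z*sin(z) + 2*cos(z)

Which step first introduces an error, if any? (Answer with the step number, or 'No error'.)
Step 2

Step 2 is incorrect due to a sign flip.
The step shows: -z*cos(z) + sin(z)
The correct value should be: z*cos(z) + sin(z)

Explanation: The sign of one term was flipped: the term z*cos(z) was incorrectly written as -z*cos(z)
The later steps are derived from this incorrect expression, so the error originates in Step 2.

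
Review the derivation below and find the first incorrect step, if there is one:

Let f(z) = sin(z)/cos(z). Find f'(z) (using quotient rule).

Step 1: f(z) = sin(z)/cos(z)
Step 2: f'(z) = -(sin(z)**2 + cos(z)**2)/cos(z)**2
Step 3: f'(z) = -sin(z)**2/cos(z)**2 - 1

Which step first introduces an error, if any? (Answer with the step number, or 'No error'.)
Step 2

Step 2 is incorrect due to a sign flip.
The step shows: -(sin(z)**2 + cos(z)**2)/cos(z)**2
The correct value should be: (sin(z)**2 + cos(z)**2)/cos(z)**2

Explanation: The sign of the whole expression was flipped: the term (sin(z)**2 + cos(z)**2)/cos(z)**2 was incorrectly written as -(sin(z)**2 + cos(z)**2)/cos(z)**2
The later steps are derived from this incorrect expression, so the error originates in Step 2.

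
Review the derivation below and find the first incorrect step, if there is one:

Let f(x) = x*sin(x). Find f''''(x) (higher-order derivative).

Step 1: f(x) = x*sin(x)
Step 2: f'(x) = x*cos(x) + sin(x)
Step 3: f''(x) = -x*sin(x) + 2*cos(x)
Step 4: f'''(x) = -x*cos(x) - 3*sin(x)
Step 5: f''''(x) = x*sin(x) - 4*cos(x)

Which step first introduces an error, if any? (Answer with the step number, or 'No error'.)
No error

All steps in this derivation are correct.
The final answer f''''(x) = x*sin(x) - 4*cos(x) is valid.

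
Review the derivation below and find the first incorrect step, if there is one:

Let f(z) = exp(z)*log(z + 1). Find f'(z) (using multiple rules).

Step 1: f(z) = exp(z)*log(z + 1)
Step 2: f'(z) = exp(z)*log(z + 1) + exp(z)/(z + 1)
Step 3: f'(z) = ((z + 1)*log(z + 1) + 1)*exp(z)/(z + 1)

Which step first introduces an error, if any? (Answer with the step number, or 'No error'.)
No error

All steps in this derivation are correct.
The final answer f'(z) = ((z + 1)*log(z + 1) + 1)*exp(z)/(z + 1) is valid.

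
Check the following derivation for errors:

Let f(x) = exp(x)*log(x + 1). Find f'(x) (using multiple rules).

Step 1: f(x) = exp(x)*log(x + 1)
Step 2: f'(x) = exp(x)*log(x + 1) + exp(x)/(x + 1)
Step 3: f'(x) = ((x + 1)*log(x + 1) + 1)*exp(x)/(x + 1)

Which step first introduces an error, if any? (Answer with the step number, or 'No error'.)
No error

All steps in this derivation are correct.
The final answer f'(x) = ((x + 1)*log(x + 1) + 1)*exp(x)/(x + 1) is valid.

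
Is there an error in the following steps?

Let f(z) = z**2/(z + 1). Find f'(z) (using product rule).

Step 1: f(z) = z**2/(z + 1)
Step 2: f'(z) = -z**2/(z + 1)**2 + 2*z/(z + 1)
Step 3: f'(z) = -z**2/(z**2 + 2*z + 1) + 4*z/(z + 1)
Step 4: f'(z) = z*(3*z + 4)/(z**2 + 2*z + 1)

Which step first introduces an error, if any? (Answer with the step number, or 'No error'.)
Step 3

Step 3 is incorrect due to a wrong coefficient.
The step shows: -z**2/(z**2 + 2*z + 1) + 4*z/(z + 1)
The correct value should be: -z**2/(z**2 + 2*z + 1) + 2*z/(z + 1)

Explanation: The coefficient 2 was incorrectly written as 4: the term 2*z/(z + 1) was incorrectly written as 4*z/(z + 1)
The later steps are derived from this incorrect expression, so the error originates in Step 3.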